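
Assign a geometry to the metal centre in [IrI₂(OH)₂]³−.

square planar

Each iodide is −1; each hydroxide is −1; balancing the −3 overall charge requires Ir(I).
Iridium is a group-9 element; Ir(I) is therefore d⁸.
Coordination number: 4.
A 5d d⁸ ion has a large crystal-field splitting; square planar leaves the high-energy d_{x²−y²} orbital empty and maximises CFSE.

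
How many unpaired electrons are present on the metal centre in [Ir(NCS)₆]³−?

Summing ligand charges against the −3 overall charge gives an oxidation state of +3 for iridium.
Iridium is a group-9 element; Ir(III) is therefore d⁶.
The spin state decides the count: a 5d ion has a large Δₒ and is invariably low-spin.
An octahedral low-spin d⁶ ion is t₂g⁶e_g⁰, giving 0 unpaired electrons.

0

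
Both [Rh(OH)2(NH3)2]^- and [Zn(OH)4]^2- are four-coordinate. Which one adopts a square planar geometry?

For [Rh(OH)2(NH3)2]^-: Ligand charges: each hydroxide is −1; ammonia is neutral. With an overall charge of −1 the rhodium centre must be in the +1 oxidation state. Rh sits in group 9, so the d-electron count is 9 − 1 = 8. A 4d d⁸ ion has a large crystal-field splitting; square planar leaves the high-energy d_{x²−y²} orbital empty and maximises CFSE. → square planar.
For [Zn(OH)4]^2-: Summing ligand charges against the −2 overall charge gives an oxidation state of +2 for zinc. Zinc is a group-12 element; Zn(II) is therefore d¹⁰. A d¹⁰ ion has no crystal-field stabilisation preference between square planar and tetrahedral, so four ligands adopt the sterically favoured tetrahedral geometry. → tetrahedral.

[Rh(OH)2(NH3)2]^-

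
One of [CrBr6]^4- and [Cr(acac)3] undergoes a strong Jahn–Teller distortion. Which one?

[CrBr6]^4-

[CrBr6]^4-: Summing ligand charges against the −4 overall charge gives an oxidation state of +2 for chromium. Group 6 minus oxidation state 2 gives a d⁴ configuration. Bromide is a weak-field ligand for a first-row metal, so the complex is high-spin. The t₂g³e_g¹ (high-spin) configuration has an unevenly filled e_g set; the Jahn–Teller theorem predicts a tetragonal distortion (typically axial elongation) to lift the degeneracy.
[Cr(acac)3]: Summing ligand charges against the 0 overall charge gives an oxidation state of +3 for chromium. Chromium is a group-6 element; Cr(III) is therefore d³. The d³ configuration leaves the e_g set evenly filled (or empty) — no strong Jahn–Teller driving force.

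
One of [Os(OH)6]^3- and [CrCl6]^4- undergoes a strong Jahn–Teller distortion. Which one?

[CrCl6]^4-

[Os(OH)6]^3-: Summing ligand charges against the −3 overall charge gives an oxidation state of +3 for osmium. Osmium is a group-8 element; Os(III) is therefore d⁵. A 5d ion has a large Δₒ and is invariably low-spin. The d⁵ configuration leaves the e_g set evenly filled (or empty) — no strong Jahn–Teller driving force.
[CrCl6]^4-: Summing ligand charges against the −4 overall charge gives an oxidation state of +2 for chromium. Cr sits in group 6, so the d-electron count is 6 − 2 = 4. Chloride is a weak-field ligand for a first-row metal, so the complex is high-spin. The t₂g³e_g¹ (high-spin) configuration has an unevenly filled e_g set; the Jahn–Teller theorem predicts a tetragonal distortion (typically axial elongation) to lift the degeneracy.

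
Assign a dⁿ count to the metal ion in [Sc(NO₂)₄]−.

d0

Ligand charges: each nitro (N-bound nitrite) is −1. With an overall charge of −1 the scandium centre must be in the +3 oxidation state.
Scandium is a group-3 element; Sc(III) is therefore d⁰.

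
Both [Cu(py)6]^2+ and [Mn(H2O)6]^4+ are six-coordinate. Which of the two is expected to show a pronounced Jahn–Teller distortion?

[Cu(py)6]^2+: Ligand charges: pyridine is neutral. With an overall charge of +2 the copper centre must be in the +2 oxidation state. Copper is a group-11 element; Cu(II) is therefore d⁹. The t₂g⁶e_g³ configuration has an unevenly filled e_g set; the Jahn–Teller theorem predicts a tetragonal distortion (typically axial elongation) to lift the degeneracy.
[Mn(H2O)6]^4+: Ligand charges: water is neutral. With an overall charge of +4 the manganese centre must be in the +4 oxidation state. Manganese is a group-7 element; Mn(IV) is therefore d³. The d³ configuration leaves the e_g set evenly filled (or empty) — no strong Jahn–Teller driving force.

[Cu(py)6]^2+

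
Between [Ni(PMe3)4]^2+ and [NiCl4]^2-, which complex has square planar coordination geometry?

[Ni(PMe3)4]^2+

For [Ni(PMe3)4]^2+: Trimethylphosphine is neutral; balancing the +2 overall charge requires Ni(II). Ni sits in group 10, so the d-electron count is 10 − 2 = 8. Trimethylphosphine is a strong-field ligand (high in the spectrochemical series). A 3d d⁸ ion with strong-field ligands gains enough CFSE to favour square planar over tetrahedral. → square planar.
For [NiCl4]^2-: Ligand charges: each chloride is −1. With an overall charge of −2 the nickel centre must be in the +2 oxidation state. Ni sits in group 10, so the d-electron count is 10 − 2 = 8. Chloride is a weak-field ligand. With weak-field ligands the CFSE gain from square planar is small, so a 3d d⁸ ion takes the sterically preferred tetrahedral geometry. → tetrahedral.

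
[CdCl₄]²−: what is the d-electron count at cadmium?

Each chloride is −1; balancing the −2 overall charge requires Cd(II).
Group 12 minus oxidation state 2 gives a d¹⁰ configuration.

d10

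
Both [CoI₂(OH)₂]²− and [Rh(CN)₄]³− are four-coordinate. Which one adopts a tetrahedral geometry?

For [CoI₂(OH)₂]²−: Summing ligand charges against the −2 overall charge gives an oxidation state of +2 for cobalt. Co sits in group 9, so the d-electron count is 9 − 2 = 7. For a high-spin 3d d⁷ ion with weak-field ligands the small Δₜ gives little square-planar CFSE advantage, so four ligands adopt the sterically favoured tetrahedral geometry. → tetrahedral.
For [Rh(CN)₄]³−: Ligand charges: each cyanide is −1. With an overall charge of −3 the rhodium centre must be in the +1 oxidation state. Rhodium is a group-9 element; Rh(I) is therefore d⁸. A 4d d⁸ ion has a large crystal-field splitting; square planar leaves the high-energy d_{x²−y²} orbital empty and maximises CFSE. → square planar.

[CoI₂(OH)₂]²−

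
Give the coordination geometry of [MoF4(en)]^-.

Summing ligand charges against the −1 overall charge gives an oxidation state of +3 for molybdenum.
Group 6 minus oxidation state 3 gives a d³ configuration.
Counting donor atoms: 4×fluoride (monodentate) → 4 donors; 1×ethylenediamine (bidentate) → 2 donors. Coordination number = 6.
Six donors around a single metal centre give an octahedral coordination sphere.

octahedral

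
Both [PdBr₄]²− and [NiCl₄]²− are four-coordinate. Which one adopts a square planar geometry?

[PdBr₄]²−

For [PdBr₄]²−: Ligand charges: each bromide is −1. With an overall charge of −2 the palladium centre must be in the +2 oxidation state. Palladium is a group-10 element; Pd(II) is therefore d⁸. A 4d d⁸ ion has a large crystal-field splitting; square planar leaves the high-energy d_{x²−y²} orbital empty and maximises CFSE. → square planar.
For [NiCl₄]²−: Ligand charges: each chloride is −1. With an overall charge of −2 the nickel centre must be in the +2 oxidation state. Nickel is a group-10 element; Ni(II) is therefore d⁸. Chloride is a weak-field ligand. With weak-field ligands the CFSE gain from square planar is small, so a 3d d⁸ ion takes the sterically preferred tetrahedral geometry. → tetrahedral.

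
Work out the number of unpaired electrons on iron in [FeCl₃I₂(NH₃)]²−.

Each chloride is −1; each iodide is −1; ammonia is neutral; balancing the −2 overall charge requires Fe(III).
Iron is a group-8 element; Fe(III) is therefore d⁵.
The spin state decides the count: Chloride and iodide are weak-field ligands for a first-row metal, so the complex is high-spin.
An octahedral high-spin d⁵ ion is t₂g³e_g², giving 5 unpaired electrons.

5 unpaired electrons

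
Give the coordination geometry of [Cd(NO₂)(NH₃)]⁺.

Summing ligand charges against the +1 overall charge gives an oxidation state of +2 for cadmium.
Group 12 minus oxidation state 2 gives a d¹⁰ configuration.
Coordination number: 2.
A d¹⁰ ion with only two ligands adopts a linear arrangement (sp hybridisation; no CFSE preference).

linear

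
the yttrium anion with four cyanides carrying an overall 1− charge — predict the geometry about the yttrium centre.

Summing ligand charges against the −1 overall charge gives an oxidation state of +3 for yttrium.
Group 3 minus oxidation state 3 gives a d⁰ configuration.
With 4 monodentate ligands the coordination number is 4.
A d⁰ ion has no crystal-field stabilisation preference between square planar and tetrahedral, so four ligands adopt the sterically favoured tetrahedral geometry.

tetrahedral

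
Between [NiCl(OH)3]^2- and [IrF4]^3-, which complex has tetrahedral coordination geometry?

For [NiCl(OH)3]^2-: Summing ligand charges against the −2 overall charge gives an oxidation state of +2 for nickel. Group 10 minus oxidation state 2 gives a d⁸ configuration. Chloride and hydroxide are weak-field ligands. With weak-field ligands the CFSE gain from square planar is small, so a 3d d⁸ ion takes the sterically preferred tetrahedral geometry. → tetrahedral.
For [IrF4]^3-: Summing ligand charges against the −3 overall charge gives an oxidation state of +1 for iridium. Group 9 minus oxidation state 1 gives a d⁸ configuration. A 5d d⁸ ion has a large crystal-field splitting; square planar leaves the high-energy d_{x²−y²} orbital empty and maximises CFSE. → square planar.

[NiCl(OH)3]^2-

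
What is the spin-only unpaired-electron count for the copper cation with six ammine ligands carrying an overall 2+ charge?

Ligand charges: ammonia is neutral. With an overall charge of +2 the copper centre must be in the +2 oxidation state.
Copper is a group-11 element; Cu(II) is therefore d⁹.
In an octahedral field the d⁹ configuration is t₂g⁶e_g³ (only one arrangement possible), giving 1 unpaired electron.

1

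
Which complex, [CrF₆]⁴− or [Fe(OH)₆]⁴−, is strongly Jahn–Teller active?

[CrF₆]⁴−

[CrF₆]⁴−: Each fluoride is −1; balancing the −4 overall charge requires Cr(II). Cr sits in group 6, so the d-electron count is 6 − 2 = 4. Fluoride is a weak-field ligand for a first-row metal, so the complex is high-spin. The t₂g³e_g¹ (high-spin) configuration has an unevenly filled e_g set; the Jahn–Teller theorem predicts a tetragonal distortion (typically axial elongation) to lift the degeneracy.
[Fe(OH)₆]⁴−: Summing ligand charges against the −4 overall charge gives an oxidation state of +2 for iron. Iron is a group-8 element; Fe(II) is therefore d⁶. Hydroxide is a weak-field ligand for a first-row metal, so the complex is high-spin. The d⁶ configuration leaves the e_g set evenly filled (or empty) — no strong Jahn–Teller driving force.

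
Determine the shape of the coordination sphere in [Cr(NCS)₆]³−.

Each isothiocyanate is −1; balancing the −3 overall charge requires Cr(III).
Chromium is a group-6 element; Cr(III) is therefore d³.
Coordination number: 6.
Six donors around a single metal centre give an octahedral coordination sphere.

octahedral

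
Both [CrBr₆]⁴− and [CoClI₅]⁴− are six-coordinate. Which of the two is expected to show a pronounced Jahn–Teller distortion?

[CrBr₆]⁴−

[CrBr₆]⁴−: Each bromide is −1; balancing the −4 overall charge requires Cr(II). Group 6 minus oxidation state 2 gives a d⁴ configuration. Bromide is a weak-field ligand for a first-row metal, so the complex is high-spin. The t₂g³e_g¹ (high-spin) configuration has an unevenly filled e_g set; the Jahn–Teller theorem predicts a tetragonal distortion (typically axial elongation) to lift the degeneracy.
[CoClI₅]⁴−: Summing ligand charges against the −4 overall charge gives an oxidation state of +2 for cobalt. Group 9 minus oxidation state 2 gives a d⁷ configuration. Chloride and iodide are weak-field ligands for a first-row metal, so the complex is high-spin. The d⁷ configuration leaves the e_g set evenly filled (or empty) — no strong Jahn–Teller driving force.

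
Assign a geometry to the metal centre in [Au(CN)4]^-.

square planar

Each cyanide is −1; balancing the −1 overall charge requires Au(III).
Gold is a group-11 element; Au(III) is therefore d⁸.
Coordination number: 4.
A 5d d⁸ ion has a large crystal-field splitting; square planar leaves the high-energy d_{x²−y²} orbital empty and maximises CFSE.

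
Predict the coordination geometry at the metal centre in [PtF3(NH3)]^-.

Each fluoride is −1; ammonia is neutral; balancing the −1 overall charge requires Pt(II).
Pt sits in group 10, so the d-electron count is 10 − 2 = 8.
With 4 monodentate ligands the coordination number is 4.
A 5d d⁸ ion has a large crystal-field splitting; square planar leaves the high-energy d_{x²−y²} orbital empty and maximises CFSE.

square planar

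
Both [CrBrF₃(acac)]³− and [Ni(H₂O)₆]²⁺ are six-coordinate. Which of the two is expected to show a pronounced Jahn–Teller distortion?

[CrBrF₃(acac)]³−: Ligand charges: each bromide is −1; each fluoride is −1; each acetylacetonate is −1. With an overall charge of −3 the chromium centre must be in the +2 oxidation state. Chromium is a group-6 element; Cr(II) is therefore d⁴. Acetylacetonate, bromide, and fluoride are weak-field ligands for a first-row metal, so the complex is high-spin. The t₂g³e_g¹ (high-spin) configuration has an unevenly filled e_g set; the Jahn–Teller theorem predicts a tetragonal distortion (typically axial elongation) to lift the degeneracy.
[Ni(H₂O)₆]²⁺: Water is neutral; balancing the +2 overall charge requires Ni(II). Ni sits in group 10, so the d-electron count is 10 − 2 = 8. The d⁸ configuration leaves the e_g set evenly filled (or empty) — no strong Jahn–Teller driving force.

[CrBrF₃(acac)]³−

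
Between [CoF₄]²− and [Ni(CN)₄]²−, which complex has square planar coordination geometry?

For [CoF₄]²−: Ligand charges: each fluoride is −1. With an overall charge of −2 the cobalt centre must be in the +2 oxidation state. Cobalt is a group-9 element; Co(II) is therefore d⁷. For a high-spin 3d d⁷ ion with weak-field ligands the small Δₜ gives little square-planar CFSE advantage, so four ligands adopt the sterically favoured tetrahedral geometry. → tetrahedral.
For [Ni(CN)₄]²−: Each cyanide is −1; balancing the −2 overall charge requires Ni(II). Group 10 minus oxidation state 2 gives a d⁸ configuration. Cyanide is a strong-field ligand (high in the spectrochemical series). A 3d d⁸ ion with strong-field ligands gains enough CFSE to favour square planar over tetrahedral. → square planar.

[Ni(CN)₄]²−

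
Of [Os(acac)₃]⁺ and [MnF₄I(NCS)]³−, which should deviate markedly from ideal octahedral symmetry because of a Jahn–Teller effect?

[Os(acac)₃]⁺: Summing ligand charges against the +1 overall charge gives an oxidation state of +4 for osmium. Osmium is a group-8 element; Os(IV) is therefore d⁴. A 5d ion has a large Δₒ and is invariably low-spin. The d⁴ configuration leaves the e_g set evenly filled (or empty) — no strong Jahn–Teller driving force.
[MnF₄I(NCS)]³−: Ligand charges: each fluoride is −1; each iodide is −1; each isothiocyanate is −1. With an overall charge of −3 the manganese centre must be in the +3 oxidation state. Manganese is a group-7 element; Mn(III) is therefore d⁴. Fluoride, iodide, and isothiocyanate are weak-field ligands for a first-row metal, so the complex is high-spin. The t₂g³e_g¹ (high-spin) configuration has an unevenly filled e_g set; the Jahn–Teller theorem predicts a tetragonal distortion (typically axial elongation) to lift the degeneracy.

[MnF₄I(NCS)]³−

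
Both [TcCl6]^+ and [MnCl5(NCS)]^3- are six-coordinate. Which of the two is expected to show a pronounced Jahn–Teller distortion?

[TcCl6]^+: Each chloride is −1; balancing the +1 overall charge requires Tc(VII). Technetium is a group-7 element; Tc(VII) is therefore d⁰. The d⁰ configuration leaves the e_g set evenly filled (or empty) — no strong Jahn–Teller driving force.
[MnCl5(NCS)]^3-: Summing ligand charges against the −3 overall charge gives an oxidation state of +3 for manganese. Mn sits in group 7, so the d-electron count is 7 − 3 = 4. Chloride and isothiocyanate are weak-field ligands for a first-row metal, so the complex is high-spin. The t₂g³e_g¹ (high-spin) configuration has an unevenly filled e_g set; the Jahn–Teller theorem predicts a tetragonal distortion (typically axial elongation) to lift the degeneracy.

[MnCl5(NCS)]^3-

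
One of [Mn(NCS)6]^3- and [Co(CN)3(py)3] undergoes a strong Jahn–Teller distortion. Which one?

[Mn(NCS)6]^3-: Summing ligand charges against the −3 overall charge gives an oxidation state of +3 for manganese. Manganese is a group-7 element; Mn(III) is therefore d⁴. Isothiocyanate is a weak-field ligand for a first-row metal, so the complex is high-spin. The t₂g³e_g¹ (high-spin) configuration has an unevenly filled e_g set; the Jahn–Teller theorem predicts a tetragonal distortion (typically axial elongation) to lift the degeneracy.
[Co(CN)3(py)3]: Summing ligand charges against the 0 overall charge gives an oxidation state of +3 for cobalt. Group 9 minus oxidation state 3 gives a d⁶ configuration. Co(III) has an exceptionally large octahedral splitting and is low-spin with essentially every ligand except fluoride. The d⁶ configuration leaves the e_g set evenly filled (or empty) — no strong Jahn–Teller driving force.

[Mn(NCS)6]^3-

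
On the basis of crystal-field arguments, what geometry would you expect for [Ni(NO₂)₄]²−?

square planar

Each nitro (N-bound nitrite) is −1; balancing the −2 overall charge requires Ni(II).
Ni sits in group 10, so the d-electron count is 10 − 2 = 8.
With 4 monodentate ligands the coordination number is 4.
Nitro (N-bound nitrite) is a strong-field ligand (high in the spectrochemical series).
A 3d d⁸ ion with strong-field ligands gains enough CFSE to favour square planar over tetrahedral.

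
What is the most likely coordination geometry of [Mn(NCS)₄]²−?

Summing ligand charges against the −2 overall charge gives an oxidation state of +2 for manganese.
Manganese is a group-7 element; Mn(II) is therefore d⁵.
With 4 monodentate ligands the coordination number is 4.
Isothiocyanate is a weak-field ligand.
A high-spin d⁵ ion has zero CFSE in either geometry, so four ligands adopt the sterically favoured tetrahedral geometry.

tetrahedral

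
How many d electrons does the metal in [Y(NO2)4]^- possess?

Summing ligand charges against the −1 overall charge gives an oxidation state of +3 for yttrium.
Group 3 minus oxidation state 3 gives a d⁰ configuration.

d0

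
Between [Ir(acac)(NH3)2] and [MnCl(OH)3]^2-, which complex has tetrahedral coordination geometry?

For [Ir(acac)(NH3)2]: Each acetylacetonate is −1; ammonia is neutral; balancing the 0 overall charge requires Ir(I). Ir sits in group 9, so the d-electron count is 9 − 1 = 8. A 5d d⁸ ion has a large crystal-field splitting; square planar leaves the high-energy d_{x²−y²} orbital empty and maximises CFSE. → square planar.
For [MnCl(OH)3]^2-: Ligand charges: each chloride is −1; each hydroxide is −1. With an overall charge of −2 the manganese centre must be in the +2 oxidation state. Mn sits in group 7, so the d-electron count is 7 − 2 = 5. A high-spin d⁵ ion has zero CFSE in either geometry, so four ligands adopt the sterically favoured tetrahedral geometry. → tetrahedral.

[MnCl(OH)3]^2-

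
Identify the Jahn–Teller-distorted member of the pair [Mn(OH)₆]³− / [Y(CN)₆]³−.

[Mn(OH)₆]³−: Ligand charges: each hydroxide is −1. With an overall charge of −3 the manganese centre must be in the +3 oxidation state. Manganese is a group-7 element; Mn(III) is therefore d⁴. Hydroxide is a weak-field ligand for a first-row metal, so the complex is high-spin. The t₂g³e_g¹ (high-spin) configuration has an unevenly filled e_g set; the Jahn–Teller theorem predicts a tetragonal distortion (typically axial elongation) to lift the degeneracy.
[Y(CN)₆]³−: Ligand charges: each cyanide is −1. With an overall charge of −3 the yttrium centre must be in the +3 oxidation state. Group 3 minus oxidation state 3 gives a d⁰ configuration. The d⁰ configuration leaves the e_g set evenly filled (or empty) — no strong Jahn–Teller driving force.

[Mn(OH)₆]³−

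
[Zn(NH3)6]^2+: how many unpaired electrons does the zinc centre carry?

Summing ligand charges against the +2 overall charge gives an oxidation state of +2 for zinc.
Group 12 minus oxidation state 2 gives a d¹⁰ configuration.
In an octahedral field the d¹⁰ configuration is t₂g⁶e_g⁴, giving 0 unpaired electrons.

0 unpaired electrons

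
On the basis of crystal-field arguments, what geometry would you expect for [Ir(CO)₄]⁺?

square planar

Summing ligand charges against the +1 overall charge gives an oxidation state of +1 for iridium.
Ir sits in group 9, so the d-electron count is 9 − 1 = 8.
Coordination number: 4.
A 5d d⁸ ion has a large crystal-field splitting; square planar leaves the high-energy d_{x²−y²} orbital empty and maximises CFSE.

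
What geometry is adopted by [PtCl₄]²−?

Ligand charges: each chloride is −1. With an overall charge of −2 the platinum centre must be in the +2 oxidation state.
Pt sits in group 10, so the d-electron count is 10 − 2 = 8.
Coordination number: 4.
A 5d d⁸ ion has a large crystal-field splitting; square planar leaves the high-energy d_{x²−y²} orbital empty and maximises CFSE.

square planar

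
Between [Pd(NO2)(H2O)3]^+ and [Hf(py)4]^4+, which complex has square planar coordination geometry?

For [Pd(NO2)(H2O)3]^+: Ligand charges: each nitro (N-bound nitrite) is −1; water is neutral. With an overall charge of +1 the palladium centre must be in the +2 oxidation state. Group 10 minus oxidation state 2 gives a d⁸ configuration. A 4d d⁸ ion has a large crystal-field splitting; square planar leaves the high-energy d_{x²−y²} orbital empty and maximises CFSE. → square planar.
For [Hf(py)4]^4+: Summing ligand charges against the +4 overall charge gives an oxidation state of +4 for hafnium. Hafnium is a group-4 element; Hf(IV) is therefore d⁰. A d⁰ ion has no crystal-field stabilisation preference between square planar and tetrahedral, so four ligands adopt the sterically favoured tetrahedral geometry. → tetrahedral.

[Pd(NO2)(H2O)3]^+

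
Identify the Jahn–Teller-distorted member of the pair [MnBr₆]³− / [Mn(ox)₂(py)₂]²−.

[MnBr₆]³−

[MnBr₆]³−: Summing ligand charges against the −3 overall charge gives an oxidation state of +3 for manganese. Manganese is a group-7 element; Mn(III) is therefore d⁴. Bromide is a weak-field ligand for a first-row metal, so the complex is high-spin. The t₂g³e_g¹ (high-spin) configuration has an unevenly filled e_g set; the Jahn–Teller theorem predicts a tetragonal distortion (typically axial elongation) to lift the degeneracy.
[Mn(ox)₂(py)₂]²−: Each oxalate is −2; pyridine is neutral; balancing the −2 overall charge requires Mn(II). Group 7 minus oxidation state 2 gives a d⁵ configuration. Oxalate is a weak-field ligand for a first-row metal, so the complex is high-spin. The d⁵ configuration leaves the e_g set evenly filled (or empty) — no strong Jahn–Teller driving force.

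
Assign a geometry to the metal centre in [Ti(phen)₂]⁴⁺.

Ligand charges: 1,10-phenanthroline is neutral. With an overall charge of +4 the titanium centre must be in the +4 oxidation state.
Titanium is a group-4 element; Ti(IV) is therefore d⁰.
Counting donor atoms: 2×1,10-phenanthroline (bidentate) → 4 donors. Coordination number = 4.
A d⁰ ion has no crystal-field stabilisation preference between square planar and tetrahedral, so four ligands adopt the sterically favoured tetrahedral geometry.

tetrahedral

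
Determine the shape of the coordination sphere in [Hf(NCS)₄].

tetrahedral

Summing ligand charges against the 0 overall charge gives an oxidation state of +4 for hafnium.
Hf sits in group 4, so the d-electron count is 4 − 4 = 0.
Coordination number: 4.
A d⁰ ion has no crystal-field stabilisation preference between square planar and tetrahedral, so four ligands adopt the sterically favoured tetrahedral geometry.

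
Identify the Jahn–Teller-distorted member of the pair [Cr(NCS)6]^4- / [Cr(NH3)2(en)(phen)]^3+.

[Cr(NCS)6]^4-

[Cr(NCS)6]^4-: Summing ligand charges against the −4 overall charge gives an oxidation state of +2 for chromium. Chromium is a group-6 element; Cr(II) is therefore d⁴. Isothiocyanate is a weak-field ligand for a first-row metal, so the complex is high-spin. The t₂g³e_g¹ (high-spin) configuration has an unevenly filled e_g set; the Jahn–Teller theorem predicts a tetragonal distortion (typically axial elongation) to lift the degeneracy.
[Cr(NH3)2(en)(phen)]^3+: Summing ligand charges against the +3 overall charge gives an oxidation state of +3 for chromium. Cr sits in group 6, so the d-electron count is 6 − 3 = 3. The d³ configuration leaves the e_g set evenly filled (or empty) — no strong Jahn–Teller driving force.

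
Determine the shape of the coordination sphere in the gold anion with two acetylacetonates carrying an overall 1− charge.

Summing ligand charges against the −1 overall charge gives an oxidation state of +1 for gold.
Au sits in group 11, so the d-electron count is 11 − 1 = 10.
Counting donor atoms: 2×acetylacetonate (bidentate) → 4 donors. Coordination number = 4.
A d¹⁰ ion has no crystal-field stabilisation preference between square planar and tetrahedral, so four ligands adopt the sterically favoured tetrahedral geometry.

tetrahedral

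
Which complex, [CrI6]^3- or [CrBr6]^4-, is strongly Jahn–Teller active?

[CrI6]^3-: Ligand charges: each iodide is −1. With an overall charge of −3 the chromium centre must be in the +3 oxidation state. Group 6 minus oxidation state 3 gives a d³ configuration. The d³ configuration leaves the e_g set evenly filled (or empty) — no strong Jahn–Teller driving force.
[CrBr6]^4-: Ligand charges: each bromide is −1. With an overall charge of −4 the chromium centre must be in the +2 oxidation state. Group 6 minus oxidation state 2 gives a d⁴ configuration. Bromide is a weak-field ligand for a first-row metal, so the complex is high-spin. The t₂g³e_g¹ (high-spin) configuration has an unevenly filled e_g set; the Jahn–Teller theorem predicts a tetragonal distortion (typically axial elongation) to lift the degeneracy.

[CrBr6]^4-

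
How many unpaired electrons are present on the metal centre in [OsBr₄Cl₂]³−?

Each bromide is −1; each chloride is −1; balancing the −3 overall charge requires Os(III).
Group 8 minus oxidation state 3 gives a d⁵ configuration.
The spin state decides the count: a 5d ion has a large Δₒ and is invariably low-spin.
An octahedral low-spin d⁵ ion is t₂g⁵e_g⁰, giving 1 unpaired electron.

1 unpaired electron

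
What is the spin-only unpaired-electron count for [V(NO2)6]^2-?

Summing ligand charges against the −2 overall charge gives an oxidation state of +4 for vanadium.
Vanadium is a group-5 element; V(IV) is therefore d¹.
In an octahedral field the d¹ configuration is t₂g¹e_g⁰ (only one arrangement possible), giving 1 unpaired electron.

1 unpaired electron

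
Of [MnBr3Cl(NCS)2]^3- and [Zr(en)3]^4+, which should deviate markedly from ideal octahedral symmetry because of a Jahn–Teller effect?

[MnBr3Cl(NCS)2]^3-

[MnBr3Cl(NCS)2]^3-: Each bromide is −1; each chloride is −1; each isothiocyanate is −1; balancing the −3 overall charge requires Mn(III). Manganese is a group-7 element; Mn(III) is therefore d⁴. Bromide, chloride, and isothiocyanate are weak-field ligands for a first-row metal, so the complex is high-spin. The t₂g³e_g¹ (high-spin) configuration has an unevenly filled e_g set; the Jahn–Teller theorem predicts a tetragonal distortion (typically axial elongation) to lift the degeneracy.
[Zr(en)3]^4+: Summing ligand charges against the +4 overall charge gives an oxidation state of +4 for zirconium. Zr sits in group 4, so the d-electron count is 4 − 4 = 0. The d⁰ configuration leaves the e_g set evenly filled (or empty) — no strong Jahn–Teller driving force.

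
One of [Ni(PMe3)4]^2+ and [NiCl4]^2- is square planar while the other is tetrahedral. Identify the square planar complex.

For [Ni(PMe3)4]^2+: Summing ligand charges against the +2 overall charge gives an oxidation state of +2 for nickel. Ni sits in group 10, so the d-electron count is 10 − 2 = 8. Trimethylphosphine is a strong-field ligand (high in the spectrochemical series). A 3d d⁸ ion with strong-field ligands gains enough CFSE to favour square planar over tetrahedral. → square planar.
For [NiCl4]^2-: Each chloride is −1; balancing the −2 overall charge requires Ni(II). Ni sits in group 10, so the d-electron count is 10 − 2 = 8. Chloride is a weak-field ligand. With weak-field ligands the CFSE gain from square planar is small, so a 3d d⁸ ion takes the sterically preferred tetrahedral geometry. → tetrahedral.

[Ni(PMe3)4]^2+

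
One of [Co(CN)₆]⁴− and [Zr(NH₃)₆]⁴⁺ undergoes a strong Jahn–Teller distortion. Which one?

[Co(CN)₆]⁴−

[Co(CN)₆]⁴−: Ligand charges: each cyanide is −1. With an overall charge of −4 the cobalt centre must be in the +2 oxidation state. Co sits in group 9, so the d-electron count is 9 − 2 = 7. Cyanide is a strong-field ligand (high in the spectrochemical series) for a first-row metal, so the complex is low-spin. The t₂g⁶e_g¹ (low-spin) configuration has an unevenly filled e_g set; the Jahn–Teller theorem predicts a tetragonal distortion (typically axial elongation) to lift the degeneracy.
[Zr(NH₃)₆]⁴⁺: Ammonia is neutral; balancing the +4 overall charge requires Zr(IV). Zr sits in group 4, so the d-electron count is 4 − 4 = 0. The d⁰ configuration leaves the e_g set evenly filled (or empty) — no strong Jahn–Teller driving force.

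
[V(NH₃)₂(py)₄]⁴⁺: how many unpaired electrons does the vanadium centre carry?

Ammonia is neutral; pyridine is neutral; balancing the +4 overall charge requires V(IV).
Vanadium is a group-5 element; V(IV) is therefore d¹.
In an octahedral field the d¹ configuration is t₂g¹e_g⁰ (only one arrangement possible), giving 1 unpaired electron.

1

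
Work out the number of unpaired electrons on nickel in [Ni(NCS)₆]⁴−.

2 unpaired electrons

Summing ligand charges against the −4 overall charge gives an oxidation state of +2 for nickel.
Nickel is a group-10 element; Ni(II) is therefore d⁸.
In an octahedral field the d⁸ configuration is t₂g⁶e_g² (only one arrangement possible), giving 2 unpaired electrons.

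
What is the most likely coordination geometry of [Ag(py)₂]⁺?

linear

Ligand charges: pyridine is neutral. With an overall charge of +1 the silver centre must be in the +1 oxidation state.
Group 11 minus oxidation state 1 gives a d¹⁰ configuration.
Coordination number: 2.
A d¹⁰ ion with only two ligands adopts a linear arrangement (sp hybridisation; no CFSE preference).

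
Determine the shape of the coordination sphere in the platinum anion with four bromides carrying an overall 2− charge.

Summing ligand charges against the −2 overall charge gives an oxidation state of +2 for platinum.
Platinum is a group-10 element; Pt(II) is therefore d⁸.
Coordination number: 4.
A 5d d⁸ ion has a large crystal-field splitting; square planar leaves the high-energy d_{x²−y²} orbital empty and maximises CFSE.

square planar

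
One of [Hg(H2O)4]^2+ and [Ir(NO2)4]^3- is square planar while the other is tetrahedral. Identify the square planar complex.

[Ir(NO2)4]^3-

For [Hg(H2O)4]^2+: Summing ligand charges against the +2 overall charge gives an oxidation state of +2 for mercury. Group 12 minus oxidation state 2 gives a d¹⁰ configuration. A d¹⁰ ion has no crystal-field stabilisation preference between square planar and tetrahedral, so four ligands adopt the sterically favoured tetrahedral geometry. → tetrahedral.
For [Ir(NO2)4]^3-: Each nitro (N-bound nitrite) is −1; balancing the −3 overall charge requires Ir(I). Iridium is a group-9 element; Ir(I) is therefore d⁸. A 5d d⁸ ion has a large crystal-field splitting; square planar leaves the high-energy d_{x²−y²} orbital empty and maximises CFSE. → square planar.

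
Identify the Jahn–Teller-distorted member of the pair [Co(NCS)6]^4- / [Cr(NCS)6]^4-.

[Cr(NCS)6]^4-

[Co(NCS)6]^4-: Each isothiocyanate is −1; balancing the −4 overall charge requires Co(II). Co sits in group 9, so the d-electron count is 9 − 2 = 7. Isothiocyanate is a weak-field ligand for a first-row metal, so the complex is high-spin. The d⁷ configuration leaves the e_g set evenly filled (or empty) — no strong Jahn–Teller driving force.
[Cr(NCS)6]^4-: Ligand charges: each isothiocyanate is −1. With an overall charge of −4 the chromium centre must be in the +2 oxidation state. Group 6 minus oxidation state 2 gives a d⁴ configuration. Isothiocyanate is a weak-field ligand for a first-row metal, so the complex is high-spin. The t₂g³e_g¹ (high-spin) configuration has an unevenly filled e_g set; the Jahn–Teller theorem predicts a tetragonal distortion (typically axial elongation) to lift the degeneracy.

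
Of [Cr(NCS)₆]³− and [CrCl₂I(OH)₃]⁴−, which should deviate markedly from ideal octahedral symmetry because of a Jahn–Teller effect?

[Cr(NCS)₆]³−: Ligand charges: each isothiocyanate is −1. With an overall charge of −3 the chromium centre must be in the +3 oxidation state. Cr sits in group 6, so the d-electron count is 6 − 3 = 3. The d³ configuration leaves the e_g set evenly filled (or empty) — no strong Jahn–Teller driving force.
[CrCl₂I(OH)₃]⁴−: Summing ligand charges against the −4 overall charge gives an oxidation state of +2 for chromium. Chromium is a group-6 element; Cr(II) is therefore d⁴. Chloride, hydroxide, and iodide are weak-field ligands for a first-row metal, so the complex is high-spin. The t₂g³e_g¹ (high-spin) configuration has an unevenly filled e_g set; the Jahn–Teller theorem predicts a tetragonal distortion (typically axial elongation) to lift the degeneracy.

[CrCl₂I(OH)₃]⁴−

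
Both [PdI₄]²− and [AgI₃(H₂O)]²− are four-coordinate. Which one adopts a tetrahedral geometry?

[AgI₃(H₂O)]²−

For [PdI₄]²−: Each iodide is −1; balancing the −2 overall charge requires Pd(II). Pd sits in group 10, so the d-electron count is 10 − 2 = 8. A 4d d⁸ ion has a large crystal-field splitting; square planar leaves the high-energy d_{x²−y²} orbital empty and maximises CFSE. → square planar.
For [AgI₃(H₂O)]²−: Summing ligand charges against the −2 overall charge gives an oxidation state of +1 for silver. Silver is a group-11 element; Ag(I) is therefore d¹⁰. A d¹⁰ ion has no crystal-field stabilisation preference between square planar and tetrahedral, so four ligands adopt the sterically favoured tetrahedral geometry. → tetrahedral.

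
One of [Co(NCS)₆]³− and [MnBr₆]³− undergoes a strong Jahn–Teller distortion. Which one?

[MnBr₆]³−

[Co(NCS)₆]³−: Each isothiocyanate is −1; balancing the −3 overall charge requires Co(III). Co sits in group 9, so the d-electron count is 9 − 3 = 6. Co(III) has an exceptionally large octahedral splitting and is low-spin with essentially every ligand except fluoride. The d⁶ configuration leaves the e_g set evenly filled (or empty) — no strong Jahn–Teller driving force.
[MnBr₆]³−: Each bromide is −1; balancing the −3 overall charge requires Mn(III). Manganese is a group-7 element; Mn(III) is therefore d⁴. Bromide is a weak-field ligand for a first-row metal, so the complex is high-spin. The t₂g³e_g¹ (high-spin) configuration has an unevenly filled e_g set; the Jahn–Teller theorem predicts a tetragonal distortion (typically axial elongation) to lift the degeneracy.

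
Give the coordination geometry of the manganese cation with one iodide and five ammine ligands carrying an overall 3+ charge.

octahedral

Summing ligand charges against the +3 overall charge gives an oxidation state of +4 for manganese.
Group 7 minus oxidation state 4 gives a d³ configuration.
With 6 monodentate ligands the coordination number is 6.
Six donors around a single metal centre give an octahedral coordination sphere.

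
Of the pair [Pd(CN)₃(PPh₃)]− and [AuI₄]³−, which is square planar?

For [Pd(CN)₃(PPh₃)]−: Each cyanide is −1; triphenylphosphine is neutral; balancing the −1 overall charge requires Pd(II). Group 10 minus oxidation state 2 gives a d⁸ configuration. A 4d d⁸ ion has a large crystal-field splitting; square planar leaves the high-energy d_{x²−y²} orbital empty and maximises CFSE. → square planar.
For [AuI₄]³−: Summing ligand charges against the −3 overall charge gives an oxidation state of +1 for gold. Au sits in group 11, so the d-electron count is 11 − 1 = 10. A d¹⁰ ion has no crystal-field stabilisation preference between square planar and tetrahedral, so four ligands adopt the sterically favoured tetrahedral geometry. → tetrahedral.

[Pd(CN)₃(PPh₃)]−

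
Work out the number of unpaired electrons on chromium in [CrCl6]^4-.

Each chloride is −1; balancing the −4 overall charge requires Cr(II).
Chromium is a group-6 element; Cr(II) is therefore d⁴.
The spin state decides the count: Chloride is a weak-field ligand for a first-row metal, so the complex is high-spin.
An octahedral high-spin d⁴ ion is t₂g³e_g¹, giving 4 unpaired electrons.

4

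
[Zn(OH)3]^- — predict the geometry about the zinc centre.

trigonal planar

Summing ligand charges against the −1 overall charge gives an oxidation state of +2 for zinc.
Zn sits in group 12, so the d-electron count is 12 − 2 = 10.
Coordination number: 3.
Three ligands around a d¹⁰ centre minimise repulsion in a trigonal-planar arrangement.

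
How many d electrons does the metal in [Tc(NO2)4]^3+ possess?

d⁰

Summing ligand charges against the +3 overall charge gives an oxidation state of +7 for technetium.
Technetium is a group-7 element; Tc(VII) is therefore d⁰.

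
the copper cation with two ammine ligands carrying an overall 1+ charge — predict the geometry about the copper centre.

Summing ligand charges against the +1 overall charge gives an oxidation state of +1 for copper.
Cu sits in group 11, so the d-electron count is 11 − 1 = 10.
Coordination number: 2.
A d¹⁰ ion with only two ligands adopts a linear arrangement (sp hybridisation; no CFSE preference).

linear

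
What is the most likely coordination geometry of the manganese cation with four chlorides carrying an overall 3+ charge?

Summing ligand charges against the +3 overall charge gives an oxidation state of +7 for manganese.
Manganese is a group-7 element; Mn(VII) is therefore d⁰.
With 4 monodentate ligands the coordination number is 4.
A d⁰ ion has no crystal-field stabilisation preference between square planar and tetrahedral, so four ligands adopt the sterically favoured tetrahedral geometry.

tetrahedral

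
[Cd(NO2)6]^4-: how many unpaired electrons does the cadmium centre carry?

0 unpaired electrons

Summing ligand charges against the −4 overall charge gives an oxidation state of +2 for cadmium.
Cadmium is a group-12 element; Cd(II) is therefore d¹⁰.
In an octahedral field the d¹⁰ configuration is t₂g⁶e_g⁴, giving 0 unpaired electrons.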